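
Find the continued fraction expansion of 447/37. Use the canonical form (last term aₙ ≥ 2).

[12; 12, 3]

447 = 12*37 + 3
37 = 12*3 + 1
3 = 3*1 + 0  (stop)
So 447/37 = [12; 12, 3].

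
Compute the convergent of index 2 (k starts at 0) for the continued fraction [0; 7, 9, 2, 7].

Using pₖ = aₖpₖ₋₁ + pₖ₋₂, qₖ = aₖqₖ₋₁ + qₖ₋₂ (with p₋₁=1, p₋₂=0, q₋₁=0, q₋₂=1):
  k=0: a=0, p=0, q=1
  k=1: a=7, p=1, q=7
  k=2: a=9, p=9, q=64

9/64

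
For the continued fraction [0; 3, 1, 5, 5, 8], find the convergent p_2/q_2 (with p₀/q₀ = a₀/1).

Using pₖ = aₖpₖ₋₁ + pₖ₋₂, qₖ = aₖqₖ₋₁ + qₖ₋₂ (with p₋₁=1, p₋₂=0, q₋₁=0, q₋₂=1):
  k=0: a=0, p=0, q=1
  k=1: a=3, p=1, q=3
  k=2: a=1, p=1, q=4

1/4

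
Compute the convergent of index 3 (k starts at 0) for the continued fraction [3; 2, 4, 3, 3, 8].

Using pₖ = aₖpₖ₋₁ + pₖ₋₂, qₖ = aₖqₖ₋₁ + qₖ₋₂ (with p₋₁=1, p₋₂=0, q₋₁=0, q₋₂=1):
  k=0: a=3, p=3, q=1
  k=1: a=2, p=7, q=2
  k=2: a=4, p=31, q=9
  k=3: a=3, p=100, q=29

100/29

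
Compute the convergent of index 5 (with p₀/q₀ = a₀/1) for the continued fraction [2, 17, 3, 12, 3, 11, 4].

46023/22366

Using pₖ = aₖpₖ₋₁ + pₖ₋₂, qₖ = aₖqₖ₋₁ + qₖ₋₂ (with p₋₁=1, p₋₂=0, q₋₁=0, q₋₂=1):
  k=0: a=2, p=2, q=1
  k=1: a=17, p=35, q=17
  k=2: a=3, p=107, q=52
  k=3: a=12, p=1319, q=641
  k=4: a=3, p=4064, q=1975
  k=5: a=11, p=46023, q=22366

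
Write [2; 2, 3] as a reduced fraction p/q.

17/7

Fold from the inside: start with 3/1.
  2 + 1/3 = 7/3
  2 + 3/7 = 17/7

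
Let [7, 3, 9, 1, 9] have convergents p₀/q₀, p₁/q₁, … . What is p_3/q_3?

Using pₖ = aₖpₖ₋₁ + pₖ₋₂, qₖ = aₖqₖ₋₁ + qₖ₋₂ (with p₋₁=1, p₋₂=0, q₋₁=0, q₋₂=1):
  k=0: a=7, p=7, q=1
  k=1: a=3, p=22, q=3
  k=2: a=9, p=205, q=28
  k=3: a=1, p=227, q=31

227/31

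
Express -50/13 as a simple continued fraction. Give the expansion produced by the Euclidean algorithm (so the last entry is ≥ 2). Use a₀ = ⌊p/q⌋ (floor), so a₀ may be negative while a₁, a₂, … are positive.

-50 = -4*13 + 2
13 = 6*2 + 1
2 = 2*1 + 0  (stop)
So -50/13 = [-4; 6, 2].

[-4; 6, 2]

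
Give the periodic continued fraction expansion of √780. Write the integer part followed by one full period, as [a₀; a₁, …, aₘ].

[27; 1, 12, 1, 54]

a₀ = ⌊√780⌋ = 27.
With m₀=0, d₀=1 and mₖ₊₁ = dₖaₖ − mₖ, dₖ₊₁ = (n − mₖ₊₁²)/dₖ, aₖ₊₁ = ⌊(a₀+mₖ₊₁)/dₖ₊₁⌋:
  k=1: m=27, d=51, a=1
  k=2: m=24, d=4, a=12
  k=3: m=24, d=51, a=1
  k=4: m=27, d=1, a=54
d=1 and a=2a₀=54 at k=4, so the next step gives (m, d) = (27, 51) again — its k=1 value — and the period has length 4.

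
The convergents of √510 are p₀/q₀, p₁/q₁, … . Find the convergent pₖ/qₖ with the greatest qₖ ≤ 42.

√510 = [22; 1, 1, 2, 1, 1, 44, …] (period length 6).
Convergents:
  p_0/q_0 = 22/1
  p_1/q_1 = 23/1
  p_2/q_2 = 45/2
  p_3/q_3 = 113/5
  p_4/q_4 = 158/7
  p_5/q_5 = 271/12
  p_6/q_6 = 12082/535
q_5 = 12 ≤ 42 < 535 = q_6, so the answer is 271/12.

271/12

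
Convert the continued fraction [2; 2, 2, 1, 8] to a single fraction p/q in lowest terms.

148/61

Fold from the inside: start with 8/1.
  1 + 1/8 = 9/8
  2 + 8/9 = 26/9
  2 + 9/26 = 61/26
  2 + 26/61 = 148/61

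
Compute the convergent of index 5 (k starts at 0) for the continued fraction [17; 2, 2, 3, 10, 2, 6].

Using pₖ = aₖpₖ₋₁ + pₖ₋₂, qₖ = aₖqₖ₋₁ + qₖ₋₂ (with p₋₁=1, p₋₂=0, q₋₁=0, q₋₂=1):
  k=0: a=17, p=17, q=1
  k=1: a=2, p=35, q=2
  k=2: a=2, p=87, q=5
  k=3: a=3, p=296, q=17
  k=4: a=10, p=3047, q=175
  k=5: a=2, p=6390, q=367

6390/367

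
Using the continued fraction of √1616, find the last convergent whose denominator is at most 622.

√1616 = [40; 5, 80, …] (period length 2).
Convergents:
  p_0/q_0 = 40/1
  p_1/q_1 = 201/5
  p_2/q_2 = 16120/401
  p_3/q_3 = 80801/2010
q_2 = 401 ≤ 622 < 2010 = q_3, so the answer is 16120/401.

16120/401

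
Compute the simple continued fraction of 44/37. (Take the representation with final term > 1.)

[1; 5, 3, 2]

44 = 1·37 + 7
37 = 5·7 + 2
7 = 3·2 + 1
2 = 2·1 + 0  (stop)
So 44/37 = [1; 5, 3, 2].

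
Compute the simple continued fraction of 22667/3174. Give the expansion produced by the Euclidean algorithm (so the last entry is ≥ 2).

[7; 7, 14, 2, 15]

22667 = 7·3174 + 449
3174 = 7·449 + 31
449 = 14·31 + 15
31 = 2·15 + 1
15 = 15·1 + 0  (stop)
So 22667/3174 = [7; 7, 14, 2, 15].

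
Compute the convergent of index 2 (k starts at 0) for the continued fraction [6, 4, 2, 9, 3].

Using pₖ = aₖpₖ₋₁ + pₖ₋₂, qₖ = aₖqₖ₋₁ + qₖ₋₂ (with p₋₁=1, p₋₂=0, q₋₁=0, q₋₂=1):
  k=0: a=6, p=6, q=1
  k=1: a=4, p=25, q=4
  k=2: a=2, p=56, q=9

56/9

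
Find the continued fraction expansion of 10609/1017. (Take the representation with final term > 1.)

[10; 2, 3, 6, 3, 7]

10609 = 10*1017 + 439
1017 = 2*439 + 139
439 = 3*139 + 22
139 = 6*22 + 7
22 = 3*7 + 1
7 = 7*1 + 0  (stop)
So 10609/1017 = [10; 2, 3, 6, 3, 7].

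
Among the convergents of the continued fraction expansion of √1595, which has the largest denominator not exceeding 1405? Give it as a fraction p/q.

√1595 = [39; 1, 14, 1, 78, …] (period length 4).
Convergents:
  p_0/q_0 = 39/1
  p_1/q_1 = 40/1
  p_2/q_2 = 599/15
  p_3/q_3 = 639/16
  p_4/q_4 = 50441/1263
  p_5/q_5 = 51080/1279
  p_6/q_6 = 765561/19169
q_5 = 1279 ≤ 1405 < 19169 = q_6, so the answer is 51080/1279.

51080/1279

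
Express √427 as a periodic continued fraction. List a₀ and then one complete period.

[20; 1, 1, 1, 40]

a₀ = ⌊√427⌋ = 20.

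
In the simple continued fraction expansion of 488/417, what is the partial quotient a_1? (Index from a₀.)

488 = 1·417 + 71   →  a_0 = 1
417 = 5·71 + 62   →  a_1 = 5

5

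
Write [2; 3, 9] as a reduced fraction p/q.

Using pₖ = aₖpₖ₋₁ + pₖ₋₂ and qₖ = aₖqₖ₋₁ + qₖ₋₂:
  k=0: a=2, p=2, q=1
  k=1: a=3, p=7, q=3
  k=2: a=9, p=65, q=28

65/28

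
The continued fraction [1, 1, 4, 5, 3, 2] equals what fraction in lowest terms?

Fold from the inside: start with 2/1.
  3 + 1/2 = 7/2
  5 + 2/7 = 37/7
  4 + 7/37 = 155/37
  1 + 37/155 = 192/155
  1 + 155/192 = 347/192

347/192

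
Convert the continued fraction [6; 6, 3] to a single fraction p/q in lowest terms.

117/19

Using pₖ = aₖpₖ₋₁ + pₖ₋₂ and qₖ = aₖqₖ₋₁ + qₖ₋₂:
  k=0: a=6, p=6, q=1
  k=1: a=6, p=37, q=6
  k=2: a=3, p=117, q=19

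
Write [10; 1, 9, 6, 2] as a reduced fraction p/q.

1439/132

Fold from the inside: start with 2/1.
  6 + 1/2 = 13/2
  9 + 2/13 = 119/13
  1 + 13/119 = 132/119
  10 + 119/132 = 1439/132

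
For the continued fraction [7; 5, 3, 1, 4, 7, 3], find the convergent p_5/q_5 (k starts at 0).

Using pₖ = aₖpₖ₋₁ + pₖ₋₂, qₖ = aₖqₖ₋₁ + qₖ₋₂ (with p₋₁=1, p₋₂=0, q₋₁=0, q₋₂=1):
  k=0: a=7, p=7, q=1
  k=1: a=5, p=36, q=5
  k=2: a=3, p=115, q=16
  k=3: a=1, p=151, q=21
  k=4: a=4, p=719, q=100
  k=5: a=7, p=5184, q=721

5184/721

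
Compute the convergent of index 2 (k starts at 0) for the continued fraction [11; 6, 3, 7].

212/19

Using pₖ = aₖpₖ₋₁ + pₖ₋₂, qₖ = aₖqₖ₋₁ + qₖ₋₂ (with p₋₁=1, p₋₂=0, q₋₁=0, q₋₂=1):
  k=0: a=11, p=11, q=1
  k=1: a=6, p=67, q=6
  k=2: a=3, p=212, q=19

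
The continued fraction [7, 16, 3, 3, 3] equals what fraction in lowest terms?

Using pₖ = aₖpₖ₋₁ + pₖ₋₂ and qₖ = aₖqₖ₋₁ + qₖ₋₂:
  k=0: a=7, p=7, q=1
  k=1: a=16, p=113, q=16
  k=2: a=3, p=346, q=49
  k=3: a=3, p=1151, q=163
  k=4: a=3, p=3799, q=538

3799/538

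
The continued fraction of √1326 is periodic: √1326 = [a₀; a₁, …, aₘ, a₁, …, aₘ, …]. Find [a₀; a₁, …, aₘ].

[36; 2, 2, 2, 2, 2, 72]

a₀ = ⌊√1326⌋ = 36.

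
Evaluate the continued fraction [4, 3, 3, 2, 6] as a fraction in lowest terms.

Fold from the inside: start with 6/1.
  2 + 1/6 = 13/6
  3 + 6/13 = 45/13
  3 + 13/45 = 148/45
  4 + 45/148 = 637/148

637/148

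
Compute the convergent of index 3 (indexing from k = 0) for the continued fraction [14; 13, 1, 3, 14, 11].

774/55

Using pₖ = aₖpₖ₋₁ + pₖ₋₂, qₖ = aₖqₖ₋₁ + qₖ₋₂ (with p₋₁=1, p₋₂=0, q₋₁=0, q₋₂=1):
  k=0: a=14, p=14, q=1
  k=1: a=13, p=183, q=13
  k=2: a=1, p=197, q=14
  k=3: a=3, p=774, q=55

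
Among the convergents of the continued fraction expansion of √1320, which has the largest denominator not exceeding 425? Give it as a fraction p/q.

7884/217

√1320 = [36; 3, 72, …] (period length 2).
Convergents:
  p_0/q_0 = 36/1
  p_1/q_1 = 109/3
  p_2/q_2 = 7884/217
  p_3/q_3 = 23761/654
q_2 = 217 ≤ 425 < 654 = q_3, so the answer is 7884/217.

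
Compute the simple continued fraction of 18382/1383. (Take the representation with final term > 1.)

[13; 3, 2, 3, 6, 9]

18382 = 13·1383 + 403
1383 = 3·403 + 174
403 = 2·174 + 55
174 = 3·55 + 9
55 = 6·9 + 1
9 = 9·1 + 0  (stop)
So 18382/1383 = [13; 3, 2, 3, 6, 9].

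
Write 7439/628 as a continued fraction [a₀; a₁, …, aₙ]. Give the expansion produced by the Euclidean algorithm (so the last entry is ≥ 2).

7439 = 11*628 + 531
628 = 1*531 + 97
531 = 5*97 + 46
97 = 2*46 + 5
46 = 9*5 + 1
5 = 5*1 + 0  (stop)
So 7439/628 = [11; 1, 5, 2, 9, 5].

[11; 1, 5, 2, 9, 5]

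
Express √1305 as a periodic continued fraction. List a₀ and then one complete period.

a₀ = ⌊√1305⌋ = 36.
With m₀=0, d₀=1 and mₖ₊₁ = dₖaₖ − mₖ, dₖ₊₁ = (n − mₖ₊₁²)/dₖ, aₖ₊₁ = ⌊(a₀+mₖ₊₁)/dₖ₊₁⌋:
  k=1: m=36, d=9, a=8
  k=2: m=36, d=1, a=72
d=1 and a=2a₀=72 at k=2, so the next step gives (m, d) = (36, 9) again — its k=1 value — and the period has length 2.

[36; 8, 72]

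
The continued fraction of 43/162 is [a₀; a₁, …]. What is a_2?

1

43 = 0·162 + 43   →  a_0 = 0
162 = 3·43 + 33   →  a_1 = 3
43 = 1·33 + 10   →  a_2 = 1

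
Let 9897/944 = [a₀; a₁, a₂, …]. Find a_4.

9897 = 10·944 + 457   →  a_0 = 10
944 = 2·457 + 30   →  a_1 = 2
457 = 15·30 + 7   →  a_2 = 15
30 = 4·7 + 2   →  a_3 = 4
7 = 3·2 + 1   →  a_4 = 3

3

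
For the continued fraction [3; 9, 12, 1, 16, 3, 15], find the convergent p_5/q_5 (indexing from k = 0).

Using pₖ = aₖpₖ₋₁ + pₖ₋₂, qₖ = aₖqₖ₋₁ + qₖ₋₂ (with p₋₁=1, p₋₂=0, q₋₁=0, q₋₂=1):
  k=0: a=3, p=3, q=1
  k=1: a=9, p=28, q=9
  k=2: a=12, p=339, q=109
  k=3: a=1, p=367, q=118
  k=4: a=16, p=6211, q=1997
  k=5: a=3, p=19000, q=6109

19000/6109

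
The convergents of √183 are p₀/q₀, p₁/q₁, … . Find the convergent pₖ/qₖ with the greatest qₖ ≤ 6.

√183 = [13; 1, 1, 8, 1, 1, 26, …] (period length 6).
Convergents:
  p_0/q_0 = 13/1
  p_1/q_1 = 14/1
  p_2/q_2 = 27/2
  p_3/q_3 = 230/17
q_2 = 2 ≤ 6 < 17 = q_3, so the answer is 27/2.

27/2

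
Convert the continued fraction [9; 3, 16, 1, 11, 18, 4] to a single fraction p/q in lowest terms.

Using pₖ = aₖpₖ₋₁ + pₖ₋₂ and qₖ = aₖqₖ₋₁ + qₖ₋₂:
  k=0: a=9, p=9, q=1
  k=1: a=3, p=28, q=3
  k=2: a=16, p=457, q=49
  k=3: a=1, p=485, q=52
  k=4: a=11, p=5792, q=621
  k=5: a=18, p=104741, q=11230
  k=6: a=4, p=424756, q=45541

424756/45541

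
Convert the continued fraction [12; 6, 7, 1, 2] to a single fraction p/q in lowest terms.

1715/141

Using pₖ = aₖpₖ₋₁ + pₖ₋₂ and qₖ = aₖqₖ₋₁ + qₖ₋₂:
  k=0: a=12, p=12, q=1
  k=1: a=6, p=73, q=6
  k=2: a=7, p=523, q=43
  k=3: a=1, p=596, q=49
  k=4: a=2, p=1715, q=141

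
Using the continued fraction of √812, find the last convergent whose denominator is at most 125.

√812 = [28; 2, 56, …] (period length 2).
Convergents:
  p_0/q_0 = 28/1
  p_1/q_1 = 57/2
  p_2/q_2 = 3220/113
  p_3/q_3 = 6497/228
q_2 = 113 ≤ 125 < 228 = q_3, so the answer is 3220/113.

3220/113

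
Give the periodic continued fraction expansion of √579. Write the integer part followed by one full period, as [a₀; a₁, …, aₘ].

a₀ = ⌊√579⌋ = 24.
With m₀=0, d₀=1 and mₖ₊₁ = dₖaₖ − mₖ, dₖ₊₁ = (n − mₖ₊₁²)/dₖ, aₖ₊₁ = ⌊(a₀+mₖ₊₁)/dₖ₊₁⌋:
  k=1: m=24, d=3, a=16
  k=2: m=24, d=1, a=48
d=1 and a=2a₀=48 at k=2, so the next step gives (m, d) = (24, 3) again — its k=1 value — and the period has length 2.

[24; 16, 48]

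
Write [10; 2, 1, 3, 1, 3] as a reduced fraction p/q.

Fold from the inside: start with 3/1.
  1 + 1/3 = 4/3
  3 + 3/4 = 15/4
  1 + 4/15 = 19/15
  2 + 15/19 = 53/19
  10 + 19/53 = 549/53

549/53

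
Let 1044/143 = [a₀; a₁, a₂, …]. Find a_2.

1044 = 7·143 + 43   →  a_0 = 7
143 = 3·43 + 14   →  a_1 = 3
43 = 3·14 + 1   →  a_2 = 3

3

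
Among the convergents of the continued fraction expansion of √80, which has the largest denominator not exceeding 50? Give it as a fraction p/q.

√80 = [8; 1, 16, …] (period length 2).
Convergents:
  p_0/q_0 = 8/1
  p_1/q_1 = 9/1
  p_2/q_2 = 152/17
  p_3/q_3 = 161/18
  p_4/q_4 = 2728/305
q_3 = 18 ≤ 50 < 305 = q_4, so the answer is 161/18.

161/18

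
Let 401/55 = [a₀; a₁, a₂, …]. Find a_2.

2

401 = 7·55 + 16   →  a_0 = 7
55 = 3·16 + 7   →  a_1 = 3
16 = 2·7 + 2   →  a_2 = 2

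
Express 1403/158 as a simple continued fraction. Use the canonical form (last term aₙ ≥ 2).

[8; 1, 7, 3, 6]

1403 = 8*158 + 139
158 = 1*139 + 19
139 = 7*19 + 6
19 = 3*6 + 1
6 = 6*1 + 0  (stop)
So 1403/158 = [8; 1, 7, 3, 6].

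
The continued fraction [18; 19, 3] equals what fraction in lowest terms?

1047/58

Using pₖ = aₖpₖ₋₁ + pₖ₋₂ and qₖ = aₖqₖ₋₁ + qₖ₋₂:
  k=0: a=18, p=18, q=1
  k=1: a=19, p=343, q=19
  k=2: a=3, p=1047, q=58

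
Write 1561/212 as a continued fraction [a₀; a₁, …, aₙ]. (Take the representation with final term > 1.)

[7; 2, 1, 3, 19]

1561 = 7·212 + 77
212 = 2·77 + 58
77 = 1·58 + 19
58 = 3·19 + 1
19 = 19·1 + 0  (stop)
So 1561/212 = [7; 2, 1, 3, 19].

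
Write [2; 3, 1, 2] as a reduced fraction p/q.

25/11

Using pₖ = aₖpₖ₋₁ + pₖ₋₂ and qₖ = aₖqₖ₋₁ + qₖ₋₂:
  k=0: a=2, p=2, q=1
  k=1: a=3, p=7, q=3
  k=2: a=1, p=9, q=4
  k=3: a=2, p=25, q=11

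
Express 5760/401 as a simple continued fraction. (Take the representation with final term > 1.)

[14; 2, 1, 2, 1, 17, 2]

5760 = 14·401 + 146
401 = 2·146 + 109
146 = 1·109 + 37
109 = 2·37 + 35
37 = 1·35 + 2
35 = 17·2 + 1
2 = 2·1 + 0  (stop)
So 5760/401 = [14; 2, 1, 2, 1, 17, 2].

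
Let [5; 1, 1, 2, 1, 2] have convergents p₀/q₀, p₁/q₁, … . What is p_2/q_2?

Using pₖ = aₖpₖ₋₁ + pₖ₋₂, qₖ = aₖqₖ₋₁ + qₖ₋₂ (with p₋₁=1, p₋₂=0, q₋₁=0, q₋₂=1):
  k=0: a=5, p=5, q=1
  k=1: a=1, p=6, q=1
  k=2: a=1, p=11, q=2

11/2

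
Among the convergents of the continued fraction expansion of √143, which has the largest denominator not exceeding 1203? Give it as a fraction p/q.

6876/575

√143 = [11; 1, 22, …] (period length 2).
Convergents:
  p_0/q_0 = 11/1
  p_1/q_1 = 12/1
  p_2/q_2 = 275/23
  p_3/q_3 = 287/24
  p_4/q_4 = 6589/551
  p_5/q_5 = 6876/575
  p_6/q_6 = 157861/13201
q_5 = 575 ≤ 1203 < 13201 = q_6, so the answer is 6876/575.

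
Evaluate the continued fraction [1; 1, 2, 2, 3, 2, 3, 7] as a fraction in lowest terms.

Using pₖ = aₖpₖ₋₁ + pₖ₋₂ and qₖ = aₖqₖ₋₁ + qₖ₋₂:
  k=0: a=1, p=1, q=1
  k=1: a=1, p=2, q=1
  k=2: a=2, p=5, q=3
  k=3: a=2, p=12, q=7
  k=4: a=3, p=41, q=24
  k=5: a=2, p=94, q=55
  k=6: a=3, p=323, q=189
  k=7: a=7, p=2355, q=1378

2355/1378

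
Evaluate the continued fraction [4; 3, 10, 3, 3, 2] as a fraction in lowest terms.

Using pₖ = aₖpₖ₋₁ + pₖ₋₂ and qₖ = aₖqₖ₋₁ + qₖ₋₂:
  k=0: a=4, p=4, q=1
  k=1: a=3, p=13, q=3
  k=2: a=10, p=134, q=31
  k=3: a=3, p=415, q=96
  k=4: a=3, p=1379, q=319
  k=5: a=2, p=3173, q=734

3173/734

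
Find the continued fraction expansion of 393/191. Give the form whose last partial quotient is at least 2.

393 = 2*191 + 11
191 = 17*11 + 4
11 = 2*4 + 3
4 = 1*3 + 1
3 = 3*1 + 0  (stop)
So 393/191 = [2; 17, 2, 1, 3].

[2; 17, 2, 1, 3]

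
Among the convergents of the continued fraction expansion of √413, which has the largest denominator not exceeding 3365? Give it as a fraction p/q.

36560/1799

√413 = [20; 3, 9, 1, 4, 1, 9, 3, 40, …] (period length 8).
Convergents:
  p_0/q_0 = 20/1
  p_1/q_1 = 61/3
  p_2/q_2 = 569/28
  p_3/q_3 = 630/31
  p_4/q_4 = 3089/152
  p_5/q_5 = 3719/183
  p_6/q_6 = 36560/1799
  p_7/q_7 = 113399/5580
q_6 = 1799 ≤ 3365 < 5580 = q_7, so the answer is 36560/1799.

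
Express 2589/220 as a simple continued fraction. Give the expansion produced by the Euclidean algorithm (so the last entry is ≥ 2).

[11; 1, 3, 3, 5, 3]

2589 = 11·220 + 169
220 = 1·169 + 51
169 = 3·51 + 16
51 = 3·16 + 3
16 = 5·3 + 1
3 = 3·1 + 0  (stop)
So 2589/220 = [11; 1, 3, 3, 5, 3].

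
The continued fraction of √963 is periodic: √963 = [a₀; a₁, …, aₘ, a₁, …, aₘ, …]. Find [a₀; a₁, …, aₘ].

a₀ = ⌊√963⌋ = 31.
With m₀=0, d₀=1 and mₖ₊₁ = dₖaₖ − mₖ, dₖ₊₁ = (n − mₖ₊₁²)/dₖ, aₖ₊₁ = ⌊(a₀+mₖ₊₁)/dₖ₊₁⌋:
  k=1: m=31, d=2, a=31
  k=2: m=31, d=1, a=62
d=1 and a=2a₀=62 at k=2, so the next step gives (m, d) = (31, 2) again — its k=1 value — and the period has length 2.

[31; 31, 62]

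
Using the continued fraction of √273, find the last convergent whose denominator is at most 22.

347/21

√273 = [16; 1, 1, 10, 1, 1, 32, …] (period length 6).
Convergents:
  p_0/q_0 = 16/1
  p_1/q_1 = 17/1
  p_2/q_2 = 33/2
  p_3/q_3 = 347/21
  p_4/q_4 = 380/23
q_3 = 21 ≤ 22 < 23 = q_4, so the answer is 347/21.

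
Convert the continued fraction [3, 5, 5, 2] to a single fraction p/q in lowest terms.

182/57

Using pₖ = aₖpₖ₋₁ + pₖ₋₂ and qₖ = aₖqₖ₋₁ + qₖ₋₂:
  k=0: a=3, p=3, q=1
  k=1: a=5, p=16, q=5
  k=2: a=5, p=83, q=26
  k=3: a=2, p=182, q=57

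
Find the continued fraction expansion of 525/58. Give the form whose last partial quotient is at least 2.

525 = 9×58 + 3
58 = 19×3 + 1
3 = 3×1 + 0  (stop)
So 525/58 = [9; 19, 3].

[9; 19, 3]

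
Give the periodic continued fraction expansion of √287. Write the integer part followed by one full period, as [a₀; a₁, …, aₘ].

[16; 1, 15, 1, 32]

a₀ = ⌊√287⌋ = 16.
With m₀=0, d₀=1 and mₖ₊₁ = dₖaₖ − mₖ, dₖ₊₁ = (n − mₖ₊₁²)/dₖ, aₖ₊₁ = ⌊(a₀+mₖ₊₁)/dₖ₊₁⌋:
  k=1: m=16, d=31, a=1
  k=2: m=15, d=2, a=15
  k=3: m=15, d=31, a=1
  k=4: m=16, d=1, a=32
d=1 and a=2a₀=32 at k=4, so the next step gives (m, d) = (16, 31) again — its k=1 value — and the period has length 4.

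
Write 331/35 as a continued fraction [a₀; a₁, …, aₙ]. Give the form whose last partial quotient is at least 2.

[9; 2, 5, 3]

331 = 9×35 + 16
35 = 2×16 + 3
16 = 5×3 + 1
3 = 3×1 + 0  (stop)
So 331/35 = [9; 2, 5, 3].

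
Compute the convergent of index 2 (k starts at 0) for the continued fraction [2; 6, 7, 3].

93/43

Using pₖ = aₖpₖ₋₁ + pₖ₋₂, qₖ = aₖqₖ₋₁ + qₖ₋₂ (with p₋₁=1, p₋₂=0, q₋₁=0, q₋₂=1):
  k=0: a=2, p=2, q=1
  k=1: a=6, p=13, q=6
  k=2: a=7, p=93, q=43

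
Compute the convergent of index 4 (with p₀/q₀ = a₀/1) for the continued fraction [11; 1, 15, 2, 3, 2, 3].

1373/115

Using pₖ = aₖpₖ₋₁ + pₖ₋₂, qₖ = aₖqₖ₋₁ + qₖ₋₂ (with p₋₁=1, p₋₂=0, q₋₁=0, q₋₂=1):
  k=0: a=11, p=11, q=1
  k=1: a=1, p=12, q=1
  k=2: a=15, p=191, q=16
  k=3: a=2, p=394, q=33
  k=4: a=3, p=1373, q=115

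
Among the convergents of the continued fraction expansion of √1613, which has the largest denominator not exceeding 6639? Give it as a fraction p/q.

√1613 = [40; 6, 6, 80, …] (period length 3).
Convergents:
  p_0/q_0 = 40/1
  p_1/q_1 = 241/6
  p_2/q_2 = 1486/37
  p_3/q_3 = 119121/2966
  p_4/q_4 = 716212/17833
q_3 = 2966 ≤ 6639 < 17833 = q_4, so the answer is 119121/2966.

119121/2966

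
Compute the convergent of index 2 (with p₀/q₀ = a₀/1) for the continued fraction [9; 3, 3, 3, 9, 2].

93/10

Using pₖ = aₖpₖ₋₁ + pₖ₋₂, qₖ = aₖqₖ₋₁ + qₖ₋₂ (with p₋₁=1, p₋₂=0, q₋₁=0, q₋₂=1):
  k=0: a=9, p=9, q=1
  k=1: a=3, p=28, q=3
  k=2: a=3, p=93, q=10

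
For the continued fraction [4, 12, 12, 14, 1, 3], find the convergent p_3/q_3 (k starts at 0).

Using pₖ = aₖpₖ₋₁ + pₖ₋₂, qₖ = aₖqₖ₋₁ + qₖ₋₂ (with p₋₁=1, p₋₂=0, q₋₁=0, q₋₂=1):
  k=0: a=4, p=4, q=1
  k=1: a=12, p=49, q=12
  k=2: a=12, p=592, q=145
  k=3: a=14, p=8337, q=2042

8337/2042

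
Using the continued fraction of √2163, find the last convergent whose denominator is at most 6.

√2163 = [46; 1, 1, 30, 1, 1, 92, …] (period length 6).
Convergents:
  p_0/q_0 = 46/1
  p_1/q_1 = 47/1
  p_2/q_2 = 93/2
  p_3/q_3 = 2837/61
q_2 = 2 ≤ 6 < 61 = q_3, so the answer is 93/2.

93/2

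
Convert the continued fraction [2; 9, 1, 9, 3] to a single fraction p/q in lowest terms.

645/307

Using pₖ = aₖpₖ₋₁ + pₖ₋₂ and qₖ = aₖqₖ₋₁ + qₖ₋₂:
  k=0: a=2, p=2, q=1
  k=1: a=9, p=19, q=9
  k=2: a=1, p=21, q=10
  k=3: a=9, p=208, q=99
  k=4: a=3, p=645, q=307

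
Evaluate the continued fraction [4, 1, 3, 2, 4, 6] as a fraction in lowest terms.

Using pₖ = aₖpₖ₋₁ + pₖ₋₂ and qₖ = aₖqₖ₋₁ + qₖ₋₂:
  k=0: a=4, p=4, q=1
  k=1: a=1, p=5, q=1
  k=2: a=3, p=19, q=4
  k=3: a=2, p=43, q=9
  k=4: a=4, p=191, q=40
  k=5: a=6, p=1189, q=249

1189/249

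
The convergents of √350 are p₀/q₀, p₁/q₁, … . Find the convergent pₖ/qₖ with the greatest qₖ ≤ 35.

√350 = [18; 1, 2, 2, 2, 1, 36, …] (period length 6).
Convergents:
  p_0/q_0 = 18/1
  p_1/q_1 = 19/1
  p_2/q_2 = 56/3
  p_3/q_3 = 131/7
  p_4/q_4 = 318/17
  p_5/q_5 = 449/24
  p_6/q_6 = 16482/881
q_5 = 24 ≤ 35 < 881 = q_6, so the answer is 449/24.

449/24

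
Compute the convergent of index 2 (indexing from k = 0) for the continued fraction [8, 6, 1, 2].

Using pₖ = aₖpₖ₋₁ + pₖ₋₂, qₖ = aₖqₖ₋₁ + qₖ₋₂ (with p₋₁=1, p₋₂=0, q₋₁=0, q₋₂=1):
  k=0: a=8, p=8, q=1
  k=1: a=6, p=49, q=6
  k=2: a=1, p=57, q=7

57/7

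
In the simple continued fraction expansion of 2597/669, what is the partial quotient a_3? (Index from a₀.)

2597 = 3·669 + 590   →  a_0 = 3
669 = 1·590 + 79   →  a_1 = 1
590 = 7·79 + 37   →  a_2 = 7
79 = 2·37 + 5   →  a_3 = 2

2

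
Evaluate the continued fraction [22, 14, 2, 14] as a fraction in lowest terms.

9269/420

Using pₖ = aₖpₖ₋₁ + pₖ₋₂ and qₖ = aₖqₖ₋₁ + qₖ₋₂:
  k=0: a=22, p=22, q=1
  k=1: a=14, p=309, q=14
  k=2: a=2, p=640, q=29
  k=3: a=14, p=9269, q=420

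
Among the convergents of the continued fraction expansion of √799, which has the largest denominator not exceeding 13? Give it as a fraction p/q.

113/4

√799 = [28; 3, 1, 3, 56, …] (period length 4).
Convergents:
  p_0/q_0 = 28/1
  p_1/q_1 = 85/3
  p_2/q_2 = 113/4
  p_3/q_3 = 424/15
q_2 = 4 ≤ 13 < 15 = q_3, so the answer is 113/4.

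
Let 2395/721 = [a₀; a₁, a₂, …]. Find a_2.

2395 = 3·721 + 232   →  a_0 = 3
721 = 3·232 + 25   →  a_1 = 3
232 = 9·25 + 7   →  a_2 = 9

9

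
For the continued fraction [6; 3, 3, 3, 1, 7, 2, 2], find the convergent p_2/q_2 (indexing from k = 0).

63/10

Using pₖ = aₖpₖ₋₁ + pₖ₋₂, qₖ = aₖqₖ₋₁ + qₖ₋₂ (with p₋₁=1, p₋₂=0, q₋₁=0, q₋₂=1):
  k=0: a=6, p=6, q=1
  k=1: a=3, p=19, q=3
  k=2: a=3, p=63, q=10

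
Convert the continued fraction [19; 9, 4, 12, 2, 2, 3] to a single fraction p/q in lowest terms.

Using pₖ = aₖpₖ₋₁ + pₖ₋₂ and qₖ = aₖqₖ₋₁ + qₖ₋₂:
  k=0: a=19, p=19, q=1
  k=1: a=9, p=172, q=9
  k=2: a=4, p=707, q=37
  k=3: a=12, p=8656, q=453
  k=4: a=2, p=18019, q=943
  k=5: a=2, p=44694, q=2339
  k=6: a=3, p=152101, q=7960

152101/7960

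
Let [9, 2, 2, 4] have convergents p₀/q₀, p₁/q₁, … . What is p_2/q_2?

47/5

Using pₖ = aₖpₖ₋₁ + pₖ₋₂, qₖ = aₖqₖ₋₁ + qₖ₋₂ (with p₋₁=1, p₋₂=0, q₋₁=0, q₋₂=1):
  k=0: a=9, p=9, q=1
  k=1: a=2, p=19, q=2
  k=2: a=2, p=47, q=5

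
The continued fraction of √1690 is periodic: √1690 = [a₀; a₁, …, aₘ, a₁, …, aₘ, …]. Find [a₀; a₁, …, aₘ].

[41; 9, 8, 9, 82]

a₀ = ⌊√1690⌋ = 41.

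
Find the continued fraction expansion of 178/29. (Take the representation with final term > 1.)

[6; 7, 4]

178 = 6·29 + 4
29 = 7·4 + 1
4 = 4·1 + 0  (stop)
So 178/29 = [6; 7, 4].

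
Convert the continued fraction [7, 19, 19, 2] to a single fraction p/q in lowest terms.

5240/743

Using pₖ = aₖpₖ₋₁ + pₖ₋₂ and qₖ = aₖqₖ₋₁ + qₖ₋₂:
  k=0: a=7, p=7, q=1
  k=1: a=19, p=134, q=19
  k=2: a=19, p=2553, q=362
  k=3: a=2, p=5240, q=743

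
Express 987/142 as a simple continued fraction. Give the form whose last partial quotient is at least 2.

987 = 6·142 + 135
142 = 1·135 + 7
135 = 19·7 + 2
7 = 3·2 + 1
2 = 2·1 + 0  (stop)
So 987/142 = [6; 1, 19, 3, 2].

[6; 1, 19, 3, 2]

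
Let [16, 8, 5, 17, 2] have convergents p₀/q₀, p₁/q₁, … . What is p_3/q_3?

Using pₖ = aₖpₖ₋₁ + pₖ₋₂, qₖ = aₖqₖ₋₁ + qₖ₋₂ (with p₋₁=1, p₋₂=0, q₋₁=0, q₋₂=1):
  k=0: a=16, p=16, q=1
  k=1: a=8, p=129, q=8
  k=2: a=5, p=661, q=41
  k=3: a=17, p=11366, q=705

11366/705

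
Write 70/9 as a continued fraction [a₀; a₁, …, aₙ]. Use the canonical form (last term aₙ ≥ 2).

[7; 1, 3, 2]

70 = 7×9 + 7
9 = 1×7 + 2
7 = 3×2 + 1
2 = 2×1 + 0  (stop)
So 70/9 = [7; 1, 3, 2].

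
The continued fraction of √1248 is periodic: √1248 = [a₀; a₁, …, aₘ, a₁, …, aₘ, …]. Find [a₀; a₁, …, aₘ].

[35; 3, 17, 3, 70]

a₀ = ⌊√1248⌋ = 35.
With m₀=0, d₀=1 and mₖ₊₁ = dₖaₖ − mₖ, dₖ₊₁ = (n − mₖ₊₁²)/dₖ, aₖ₊₁ = ⌊(a₀+mₖ₊₁)/dₖ₊₁⌋:
  k=1: m=35, d=23, a=3
  k=2: m=34, d=4, a=17
  k=3: m=34, d=23, a=3
  k=4: m=35, d=1, a=70
d=1 and a=2a₀=70 at k=4, so the next step gives (m, d) = (35, 23) again — its k=1 value — and the period has length 4.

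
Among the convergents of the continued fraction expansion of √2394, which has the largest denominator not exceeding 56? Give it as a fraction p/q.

√2394 = [48; 1, 12, 1, 96, …] (period length 4).
Convergents:
  p_0/q_0 = 48/1
  p_1/q_1 = 49/1
  p_2/q_2 = 636/13
  p_3/q_3 = 685/14
  p_4/q_4 = 66396/1357
q_3 = 14 ≤ 56 < 1357 = q_4, so the answer is 685/14.

685/14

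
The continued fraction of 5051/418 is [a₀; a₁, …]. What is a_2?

1

5051 = 12·418 + 35   →  a_0 = 12
418 = 11·35 + 33   →  a_1 = 11
35 = 1·33 + 2   →  a_2 = 1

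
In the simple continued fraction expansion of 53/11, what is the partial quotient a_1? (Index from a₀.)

53 = 4·11 + 9   →  a_0 = 4
11 = 1·9 + 2   →  a_1 = 1

1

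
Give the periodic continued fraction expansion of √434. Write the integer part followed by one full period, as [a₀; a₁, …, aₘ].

[20; 1, 4, 1, 40]

a₀ = ⌊√434⌋ = 20.
With m₀=0, d₀=1 and mₖ₊₁ = dₖaₖ − mₖ, dₖ₊₁ = (n − mₖ₊₁²)/dₖ, aₖ₊₁ = ⌊(a₀+mₖ₊₁)/dₖ₊₁⌋:
  k=1: m=20, d=34, a=1
  k=2: m=14, d=7, a=4
  k=3: m=14, d=34, a=1
  k=4: m=20, d=1, a=40
d=1 and a=2a₀=40 at k=4, so the next step gives (m, d) = (20, 34) again — its k=1 value — and the period has length 4.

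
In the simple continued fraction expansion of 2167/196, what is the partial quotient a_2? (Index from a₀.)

1

2167 = 11·196 + 11   →  a_0 = 11
196 = 17·11 + 9   →  a_1 = 17
11 = 1·9 + 2   →  a_2 = 1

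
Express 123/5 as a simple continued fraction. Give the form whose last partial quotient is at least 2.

123 = 24·5 + 3
5 = 1·3 + 2
3 = 1·2 + 1
2 = 2·1 + 0  (stop)
So 123/5 = [24; 1, 1, 2].

[24; 1, 1, 2]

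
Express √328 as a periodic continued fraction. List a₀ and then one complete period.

a₀ = ⌊√328⌋ = 18.

[18; 9, 36]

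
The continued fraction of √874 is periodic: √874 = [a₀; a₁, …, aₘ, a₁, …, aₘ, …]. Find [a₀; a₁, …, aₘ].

a₀ = ⌊√874⌋ = 29.
With m₀=0, d₀=1 and mₖ₊₁ = dₖaₖ − mₖ, dₖ₊₁ = (n − mₖ₊₁²)/dₖ, aₖ₊₁ = ⌊(a₀+mₖ₊₁)/dₖ₊₁⌋:
  k=1: m=29, d=33, a=1
  k=2: m=4, d=26, a=1
  k=3: m=22, d=15, a=3
  k=4: m=23, d=23, a=2
  k=5: m=23, d=15, a=3
  k=6: m=22, d=26, a=1
  k=7: m=4, d=33, a=1
  k=8: m=29, d=1, a=58
d=1 and a=2a₀=58 at k=8, so the next step gives (m, d) = (29, 33) again — its k=1 value — and the period has length 8.

[29; 1, 1, 3, 2, 3, 1, 1, 58]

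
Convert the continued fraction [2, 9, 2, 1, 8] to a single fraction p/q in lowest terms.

512/243

Fold from the inside: start with 8/1.
  1 + 1/8 = 9/8
  2 + 8/9 = 26/9
  9 + 9/26 = 243/26
  2 + 26/243 = 512/243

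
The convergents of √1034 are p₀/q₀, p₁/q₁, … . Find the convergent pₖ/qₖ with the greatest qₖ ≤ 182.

2476/77

√1034 = [32; 6, 2, 2, 2, 6, 64, …] (period length 6).
Convergents:
  p_0/q_0 = 32/1
  p_1/q_1 = 193/6
  p_2/q_2 = 418/13
  p_3/q_3 = 1029/32
  p_4/q_4 = 2476/77
  p_5/q_5 = 15885/494
q_4 = 77 ≤ 182 < 494 = q_5, so the answer is 2476/77.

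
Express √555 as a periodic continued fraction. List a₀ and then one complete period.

[23; 1, 1, 3, 1, 3, 1, 1, 46]

a₀ = ⌊√555⌋ = 23.
With m₀=0, d₀=1 and mₖ₊₁ = dₖaₖ − mₖ, dₖ₊₁ = (n − mₖ₊₁²)/dₖ, aₖ₊₁ = ⌊(a₀+mₖ₊₁)/dₖ₊₁⌋:
  k=1: m=23, d=26, a=1
  k=2: m=3, d=21, a=1
  k=3: m=18, d=11, a=3
  k=4: m=15, d=30, a=1
  k=5: m=15, d=11, a=3
  k=6: m=18, d=21, a=1
  k=7: m=3, d=26, a=1
  k=8: m=23, d=1, a=46
d=1 and a=2a₀=46 at k=8, so the next step gives (m, d) = (23, 26) again — its k=1 value — and the period has length 8.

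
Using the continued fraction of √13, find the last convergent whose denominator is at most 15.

18/5

√13 = [3; 1, 1, 1, 1, 6, …] (period length 5).
Convergents:
  p_0/q_0 = 3/1
  p_1/q_1 = 4/1
  p_2/q_2 = 7/2
  p_3/q_3 = 11/3
  p_4/q_4 = 18/5
  p_5/q_5 = 119/33
q_4 = 5 ≤ 15 < 33 = q_5, so the answer is 18/5.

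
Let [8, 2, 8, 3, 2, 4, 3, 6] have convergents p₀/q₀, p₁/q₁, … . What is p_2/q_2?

Using pₖ = aₖpₖ₋₁ + pₖ₋₂, qₖ = aₖqₖ₋₁ + qₖ₋₂ (with p₋₁=1, p₋₂=0, q₋₁=0, q₋₂=1):
  k=0: a=8, p=8, q=1
  k=1: a=2, p=17, q=2
  k=2: a=8, p=144, q=17

144/17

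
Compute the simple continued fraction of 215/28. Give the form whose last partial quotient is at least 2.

215 = 7×28 + 19
28 = 1×19 + 9
19 = 2×9 + 1
9 = 9×1 + 0  (stop)
So 215/28 = [7; 1, 2, 9].

[7; 1, 2, 9]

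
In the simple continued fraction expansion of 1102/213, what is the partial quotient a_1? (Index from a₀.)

1102 = 5·213 + 37   →  a_0 = 5
213 = 5·37 + 28   →  a_1 = 5

5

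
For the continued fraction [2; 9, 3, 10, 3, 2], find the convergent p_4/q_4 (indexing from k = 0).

Using pₖ = aₖpₖ₋₁ + pₖ₋₂, qₖ = aₖqₖ₋₁ + qₖ₋₂ (with p₋₁=1, p₋₂=0, q₋₁=0, q₋₂=1):
  k=0: a=2, p=2, q=1
  k=1: a=9, p=19, q=9
  k=2: a=3, p=59, q=28
  k=3: a=10, p=609, q=289
  k=4: a=3, p=1886, q=895

1886/895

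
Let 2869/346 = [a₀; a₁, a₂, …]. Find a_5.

2869 = 8·346 + 101   →  a_0 = 8
346 = 3·101 + 43   →  a_1 = 3
101 = 2·43 + 15   →  a_2 = 2
43 = 2·15 + 13   →  a_3 = 2
15 = 1·13 + 2   →  a_4 = 1
13 = 6·2 + 1   →  a_5 = 6

6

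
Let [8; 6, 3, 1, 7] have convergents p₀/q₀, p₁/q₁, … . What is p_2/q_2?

Using pₖ = aₖpₖ₋₁ + pₖ₋₂, qₖ = aₖqₖ₋₁ + qₖ₋₂ (with p₋₁=1, p₋₂=0, q₋₁=0, q₋₂=1):
  k=0: a=8, p=8, q=1
  k=1: a=6, p=49, q=6
  k=2: a=3, p=155, q=19

155/19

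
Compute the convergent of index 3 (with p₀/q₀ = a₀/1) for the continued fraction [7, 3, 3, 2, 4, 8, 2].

168/23

Using pₖ = aₖpₖ₋₁ + pₖ₋₂, qₖ = aₖqₖ₋₁ + qₖ₋₂ (with p₋₁=1, p₋₂=0, q₋₁=0, q₋₂=1):
  k=0: a=7, p=7, q=1
  k=1: a=3, p=22, q=3
  k=2: a=3, p=73, q=10
  k=3: a=2, p=168, q=23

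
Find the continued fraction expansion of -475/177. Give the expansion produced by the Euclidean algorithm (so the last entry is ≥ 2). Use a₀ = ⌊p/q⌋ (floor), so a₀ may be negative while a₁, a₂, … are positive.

-475 = -3×177 + 56
177 = 3×56 + 9
56 = 6×9 + 2
9 = 4×2 + 1
2 = 2×1 + 0  (stop)
So -475/177 = [-3; 3, 6, 4, 2].

[-3; 3, 6, 4, 2]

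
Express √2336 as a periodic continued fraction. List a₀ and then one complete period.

a₀ = ⌊√2336⌋ = 48.
With m₀=0, d₀=1 and mₖ₊₁ = dₖaₖ − mₖ, dₖ₊₁ = (n − mₖ₊₁²)/dₖ, aₖ₊₁ = ⌊(a₀+mₖ₊₁)/dₖ₊₁⌋:
  k=1: m=48, d=32, a=3
  k=2: m=48, d=1, a=96
d=1 and a=2a₀=96 at k=2, so the next step gives (m, d) = (48, 32) again — its k=1 value — and the period has length 2.

[48; 3, 96]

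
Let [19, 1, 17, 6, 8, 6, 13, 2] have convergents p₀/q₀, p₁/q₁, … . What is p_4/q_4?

Using pₖ = aₖpₖ₋₁ + pₖ₋₂, qₖ = aₖqₖ₋₁ + qₖ₋₂ (with p₋₁=1, p₋₂=0, q₋₁=0, q₋₂=1):
  k=0: a=19, p=19, q=1
  k=1: a=1, p=20, q=1
  k=2: a=17, p=359, q=18
  k=3: a=6, p=2174, q=109
  k=4: a=8, p=17751, q=890

17751/890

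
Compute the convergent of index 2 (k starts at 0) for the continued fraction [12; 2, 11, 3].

Using pₖ = aₖpₖ₋₁ + pₖ₋₂, qₖ = aₖqₖ₋₁ + qₖ₋₂ (with p₋₁=1, p₋₂=0, q₋₁=0, q₋₂=1):
  k=0: a=12, p=12, q=1
  k=1: a=2, p=25, q=2
  k=2: a=11, p=287, q=23

287/23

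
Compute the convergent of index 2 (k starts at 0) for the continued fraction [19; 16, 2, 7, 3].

Using pₖ = aₖpₖ₋₁ + pₖ₋₂, qₖ = aₖqₖ₋₁ + qₖ₋₂ (with p₋₁=1, p₋₂=0, q₋₁=0, q₋₂=1):
  k=0: a=19, p=19, q=1
  k=1: a=16, p=305, q=16
  k=2: a=2, p=629, q=33

629/33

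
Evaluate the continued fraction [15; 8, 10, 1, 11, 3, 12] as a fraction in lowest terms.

609299/40288

Using pₖ = aₖpₖ₋₁ + pₖ₋₂ and qₖ = aₖqₖ₋₁ + qₖ₋₂:
  k=0: a=15, p=15, q=1
  k=1: a=8, p=121, q=8
  k=2: a=10, p=1225, q=81
  k=3: a=1, p=1346, q=89
  k=4: a=11, p=16031, q=1060
  k=5: a=3, p=49439, q=3269
  k=6: a=12, p=609299, q=40288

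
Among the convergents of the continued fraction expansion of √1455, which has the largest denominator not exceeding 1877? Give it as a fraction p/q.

23764/623

√1455 = [38; 6, 1, 11, 1, 6, 76, …] (period length 6).
Convergents:
  p_0/q_0 = 38/1
  p_1/q_1 = 229/6
  p_2/q_2 = 267/7
  p_3/q_3 = 3166/83
  p_4/q_4 = 3433/90
  p_5/q_5 = 23764/623
  p_6/q_6 = 1809497/47438
q_5 = 623 ≤ 1877 < 47438 = q_6, so the answer is 23764/623.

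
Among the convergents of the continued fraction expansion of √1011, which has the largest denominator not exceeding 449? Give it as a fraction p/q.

8426/265

√1011 = [31; 1, 3, 1, 9, 1, 3, 1, 62, …] (period length 8).
Convergents:
  p_0/q_0 = 31/1
  p_1/q_1 = 32/1
  p_2/q_2 = 127/4
  p_3/q_3 = 159/5
  p_4/q_4 = 1558/49
  p_5/q_5 = 1717/54
  p_6/q_6 = 6709/211
  p_7/q_7 = 8426/265
  p_8/q_8 = 529121/16641
q_7 = 265 ≤ 449 < 16641 = q_8, so the answer is 8426/265.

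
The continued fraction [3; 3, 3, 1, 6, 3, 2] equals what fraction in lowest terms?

2123/642

Fold from the inside: start with 2/1.
  3 + 1/2 = 7/2
  6 + 2/7 = 44/7
  1 + 7/44 = 51/44
  3 + 44/51 = 197/51
  3 + 51/197 = 642/197
  3 + 197/642 = 2123/642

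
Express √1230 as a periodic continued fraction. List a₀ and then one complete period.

a₀ = ⌊√1230⌋ = 35.

[35; 14, 70]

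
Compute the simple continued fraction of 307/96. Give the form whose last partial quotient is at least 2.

[3; 5, 19]

307 = 3×96 + 19
96 = 5×19 + 1
19 = 19×1 + 0  (stop)
So 307/96 = [3; 5, 19].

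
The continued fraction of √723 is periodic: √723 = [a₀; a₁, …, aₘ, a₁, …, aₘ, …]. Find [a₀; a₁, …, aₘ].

[26; 1, 7, 1, 52]

a₀ = ⌊√723⌋ = 26.
With m₀=0, d₀=1 and mₖ₊₁ = dₖaₖ − mₖ, dₖ₊₁ = (n − mₖ₊₁²)/dₖ, aₖ₊₁ = ⌊(a₀+mₖ₊₁)/dₖ₊₁⌋:
  k=1: m=26, d=47, a=1
  k=2: m=21, d=6, a=7
  k=3: m=21, d=47, a=1
  k=4: m=26, d=1, a=52
d=1 and a=2a₀=52 at k=4, so the next step gives (m, d) = (26, 47) again — its k=1 value — and the period has length 4.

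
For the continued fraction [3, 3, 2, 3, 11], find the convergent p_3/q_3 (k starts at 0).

Using pₖ = aₖpₖ₋₁ + pₖ₋₂, qₖ = aₖqₖ₋₁ + qₖ₋₂ (with p₋₁=1, p₋₂=0, q₋₁=0, q₋₂=1):
  k=0: a=3, p=3, q=1
  k=1: a=3, p=10, q=3
  k=2: a=2, p=23, q=7
  k=3: a=3, p=79, q=24

79/24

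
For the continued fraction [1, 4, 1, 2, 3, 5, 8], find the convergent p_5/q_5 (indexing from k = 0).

302/249

Using pₖ = aₖpₖ₋₁ + pₖ₋₂, qₖ = aₖqₖ₋₁ + qₖ₋₂ (with p₋₁=1, p₋₂=0, q₋₁=0, q₋₂=1):
  k=0: a=1, p=1, q=1
  k=1: a=4, p=5, q=4
  k=2: a=1, p=6, q=5
  k=3: a=2, p=17, q=14
  k=4: a=3, p=57, q=47
  k=5: a=5, p=302, q=249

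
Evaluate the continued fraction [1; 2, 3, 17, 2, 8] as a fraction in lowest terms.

3021/2113

Using pₖ = aₖpₖ₋₁ + pₖ₋₂ and qₖ = aₖqₖ₋₁ + qₖ₋₂:
  k=0: a=1, p=1, q=1
  k=1: a=2, p=3, q=2
  k=2: a=3, p=10, q=7
  k=3: a=17, p=173, q=121
  k=4: a=2, p=356, q=249
  k=5: a=8, p=3021, q=2113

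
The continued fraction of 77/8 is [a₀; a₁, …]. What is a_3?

1

77 = 9·8 + 5   →  a_0 = 9
8 = 1·5 + 3   →  a_1 = 1
5 = 1·3 + 2   →  a_2 = 1
3 = 1·2 + 1   →  a_3 = 1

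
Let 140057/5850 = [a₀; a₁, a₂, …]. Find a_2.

16

140057 = 23·5850 + 5507   →  a_0 = 23
5850 = 1·5507 + 343   →  a_1 = 1
5507 = 16·343 + 19   →  a_2 = 16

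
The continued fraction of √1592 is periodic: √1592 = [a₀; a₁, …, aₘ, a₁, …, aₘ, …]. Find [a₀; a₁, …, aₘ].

a₀ = ⌊√1592⌋ = 39.
With m₀=0, d₀=1 and mₖ₊₁ = dₖaₖ − mₖ, dₖ₊₁ = (n − mₖ₊₁²)/dₖ, aₖ₊₁ = ⌊(a₀+mₖ₊₁)/dₖ₊₁⌋:
  k=1: m=39, d=71, a=1
  k=2: m=32, d=8, a=8
  k=3: m=32, d=71, a=1
  k=4: m=39, d=1, a=78
d=1 and a=2a₀=78 at k=4, so the next step gives (m, d) = (39, 71) again — its k=1 value — and the period has length 4.

[39; 1, 8, 1, 78]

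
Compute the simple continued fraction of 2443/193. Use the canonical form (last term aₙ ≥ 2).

[12; 1, 1, 1, 12, 5]

2443 = 12*193 + 127
193 = 1*127 + 66
127 = 1*66 + 61
66 = 1*61 + 5
61 = 12*5 + 1
5 = 5*1 + 0  (stop)
So 2443/193 = [12; 1, 1, 1, 12, 5].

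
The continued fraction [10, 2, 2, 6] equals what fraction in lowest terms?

333/32

Fold from the inside: start with 6/1.
  2 + 1/6 = 13/6
  2 + 6/13 = 32/13
  10 + 13/32 = 333/32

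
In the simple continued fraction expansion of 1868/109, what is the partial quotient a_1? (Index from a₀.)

1868 = 17·109 + 15   →  a_0 = 17
109 = 7·15 + 4   →  a_1 = 7

7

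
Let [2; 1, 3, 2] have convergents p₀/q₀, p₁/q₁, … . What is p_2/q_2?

11/4

Using pₖ = aₖpₖ₋₁ + pₖ₋₂, qₖ = aₖqₖ₋₁ + qₖ₋₂ (with p₋₁=1, p₋₂=0, q₋₁=0, q₋₂=1):
  k=0: a=2, p=2, q=1
  k=1: a=1, p=3, q=1
  k=2: a=3, p=11, q=4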